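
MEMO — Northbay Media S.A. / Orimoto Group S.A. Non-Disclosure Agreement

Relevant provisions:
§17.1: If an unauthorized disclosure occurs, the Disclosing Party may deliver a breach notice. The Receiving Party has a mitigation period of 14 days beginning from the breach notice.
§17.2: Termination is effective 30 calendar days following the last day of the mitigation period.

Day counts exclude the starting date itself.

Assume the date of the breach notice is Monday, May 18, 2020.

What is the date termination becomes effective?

Jul 1, 2020

Adding 14 calendar days to May 18, 2020 gives Jun 1, 2020, which is the last day of the mitigation period.
The date termination becomes effective: 30 calendar days after Jun 1, 2020 is Jul 1, 2020.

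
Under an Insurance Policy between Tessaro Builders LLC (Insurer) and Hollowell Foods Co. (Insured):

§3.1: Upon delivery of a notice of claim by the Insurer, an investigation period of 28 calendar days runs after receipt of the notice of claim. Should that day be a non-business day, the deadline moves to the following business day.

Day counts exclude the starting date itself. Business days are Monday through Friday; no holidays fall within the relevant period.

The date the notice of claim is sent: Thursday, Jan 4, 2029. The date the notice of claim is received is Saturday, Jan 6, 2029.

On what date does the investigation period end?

Adding 28 calendar days to Jan 6, 2029 gives Feb 3, 2029, which is the last day of the investigation period. That falls on a Saturday, so it rolls to the next business day, Monday, Feb 5, 2029.

Feb 5, 2029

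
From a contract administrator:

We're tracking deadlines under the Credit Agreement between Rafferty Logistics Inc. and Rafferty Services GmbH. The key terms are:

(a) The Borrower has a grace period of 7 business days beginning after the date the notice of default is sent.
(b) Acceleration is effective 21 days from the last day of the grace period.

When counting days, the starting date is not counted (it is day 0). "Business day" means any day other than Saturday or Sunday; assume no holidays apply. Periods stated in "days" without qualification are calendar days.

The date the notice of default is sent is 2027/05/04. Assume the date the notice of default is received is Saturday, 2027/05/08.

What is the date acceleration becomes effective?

The last day of the grace period: 7 business days after Tuesday, 2027/05/04, skipping weekends — May 5, May 6, May 7, May 10, May 11, May 12, May 13 — lands on Thursday, 2027/05/13.
The date acceleration becomes effective: 21 calendar days after 2027/05/13 is 2027/06/03.

2027/06/03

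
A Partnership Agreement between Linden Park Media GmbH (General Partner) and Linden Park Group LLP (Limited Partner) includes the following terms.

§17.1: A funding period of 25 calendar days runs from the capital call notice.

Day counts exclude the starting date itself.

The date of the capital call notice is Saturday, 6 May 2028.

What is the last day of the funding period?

31 May 2028

Adding 25 calendar days to 6 May 2028 gives 31 May 2028, which is the last day of the funding period.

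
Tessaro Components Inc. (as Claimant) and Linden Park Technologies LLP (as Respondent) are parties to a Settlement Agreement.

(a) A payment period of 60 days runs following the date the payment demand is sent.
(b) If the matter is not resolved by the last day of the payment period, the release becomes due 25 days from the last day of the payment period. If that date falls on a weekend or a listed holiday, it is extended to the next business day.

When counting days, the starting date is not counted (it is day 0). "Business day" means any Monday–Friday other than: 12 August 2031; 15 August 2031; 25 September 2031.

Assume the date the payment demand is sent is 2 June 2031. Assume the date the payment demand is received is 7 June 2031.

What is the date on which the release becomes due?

The last day of the payment period: 60 calendar days after 2 June 2031 is 1 August 2031.
The date on which the release becomes due: 1 August 2031 + 25 days = 26 August 2031. 26 August 2031 is a Tuesday and is not a listed holiday, so no roll-forward applies.

26 August 2031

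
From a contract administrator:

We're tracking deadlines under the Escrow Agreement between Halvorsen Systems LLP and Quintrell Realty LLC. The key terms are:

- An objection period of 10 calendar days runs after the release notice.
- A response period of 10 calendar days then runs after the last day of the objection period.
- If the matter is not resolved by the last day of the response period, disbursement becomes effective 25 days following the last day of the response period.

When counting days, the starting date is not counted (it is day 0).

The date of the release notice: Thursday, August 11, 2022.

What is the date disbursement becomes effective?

September 25, 2022

The last day of the objection period: 10 calendar days after August 11, 2022 is August 21, 2022.
The last day of the response period: 10 calendar days after August 21, 2022 is August 31, 2022.
Adding 25 calendar days to August 31, 2022 gives September 25, 2022, which is the date disbursement becomes effective.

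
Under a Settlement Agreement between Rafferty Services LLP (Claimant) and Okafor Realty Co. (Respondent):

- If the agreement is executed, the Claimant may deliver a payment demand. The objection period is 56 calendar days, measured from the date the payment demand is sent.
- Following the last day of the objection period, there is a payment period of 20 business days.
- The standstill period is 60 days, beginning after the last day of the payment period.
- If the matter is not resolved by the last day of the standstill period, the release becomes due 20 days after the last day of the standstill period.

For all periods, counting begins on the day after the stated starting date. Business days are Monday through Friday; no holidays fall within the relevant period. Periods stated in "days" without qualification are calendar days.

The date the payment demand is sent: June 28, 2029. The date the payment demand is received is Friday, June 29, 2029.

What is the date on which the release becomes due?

December 9, 2029

The last day of the objection period: June 28, 2029 + 56 days = August 23, 2029.
The last day of the payment period: counting 20 business days from Thursday, August 23, 2029 (Aug 24, Aug 27, Aug 28, Aug 29, …, Sep 18, Sep 19, Sep 20, skipping weekends) reaches Thursday, September 20, 2029.
The last day of the standstill period: September 20, 2029 + 60 days = November 19, 2029.
The date on which the release becomes due: November 19, 2029 + 20 days = December 9, 2029.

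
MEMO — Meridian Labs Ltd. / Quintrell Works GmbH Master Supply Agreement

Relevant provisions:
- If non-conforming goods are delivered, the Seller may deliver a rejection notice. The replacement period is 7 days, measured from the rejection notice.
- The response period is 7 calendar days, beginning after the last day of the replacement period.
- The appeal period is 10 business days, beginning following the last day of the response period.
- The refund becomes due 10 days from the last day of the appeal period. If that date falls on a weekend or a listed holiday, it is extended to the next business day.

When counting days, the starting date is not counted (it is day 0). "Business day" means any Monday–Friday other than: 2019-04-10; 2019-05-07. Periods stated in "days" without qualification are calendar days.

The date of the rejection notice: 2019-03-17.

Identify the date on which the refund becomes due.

2019-04-25

Adding 7 calendar days to 2019-03-17 gives 2019-03-24, which is the last day of the replacement period.
Adding 7 calendar days to 2019-03-24 gives 2019-03-31, which is the last day of the response period.
From Sunday, 2019-03-31, 10 business days (Apr 1, Apr 2, Apr 3, Apr 4, Apr 5, Apr 8, Apr 9, Apr 11, Apr 12, Apr 15, skipping weekends and the listed holiday on Apr 10) brings us to Monday, 2019-04-15, which is the last day of the appeal period.
Adding 10 calendar days to 2019-04-15 gives 2019-04-25, which is the date on which the refund becomes due. 2019-04-25 is a Thursday and is not a listed holiday, so no roll-forward applies.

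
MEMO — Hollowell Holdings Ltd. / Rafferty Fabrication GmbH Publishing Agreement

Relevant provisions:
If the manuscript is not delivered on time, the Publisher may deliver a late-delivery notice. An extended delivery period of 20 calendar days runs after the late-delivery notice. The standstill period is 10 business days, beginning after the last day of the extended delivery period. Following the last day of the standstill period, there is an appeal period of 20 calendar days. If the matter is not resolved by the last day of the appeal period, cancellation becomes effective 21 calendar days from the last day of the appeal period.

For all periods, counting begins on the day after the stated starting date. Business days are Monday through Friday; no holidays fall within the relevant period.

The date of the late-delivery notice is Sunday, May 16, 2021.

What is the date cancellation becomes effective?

Jul 29, 2021

Adding 20 calendar days to May 16, 2021 gives Jun 5, 2021, which is the last day of the extended delivery period.
The last day of the standstill period: counting 10 business days from Saturday, Jun 5, 2021 (Jun 7, Jun 8, Jun 9, Jun 10, Jun 11, Jun 14, Jun 15, Jun 16, Jun 17, Jun 18, skipping weekends) reaches Friday, Jun 18, 2021.
Adding 20 calendar days to Jun 18, 2021 gives Jul 8, 2021, which is the last day of the appeal period.
The date cancellation becomes effective: Jul 8, 2021 + 21 days = Jul 29, 2021.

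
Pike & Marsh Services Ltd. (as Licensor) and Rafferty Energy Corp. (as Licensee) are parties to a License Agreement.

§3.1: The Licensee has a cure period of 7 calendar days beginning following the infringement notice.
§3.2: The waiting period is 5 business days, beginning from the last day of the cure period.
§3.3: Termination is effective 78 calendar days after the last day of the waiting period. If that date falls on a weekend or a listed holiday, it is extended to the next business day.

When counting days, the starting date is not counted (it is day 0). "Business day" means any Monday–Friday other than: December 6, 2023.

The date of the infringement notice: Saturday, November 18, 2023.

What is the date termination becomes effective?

The last day of the cure period: 7 calendar days after November 18, 2023 is November 25, 2023.
The last day of the waiting period: 5 business days after Saturday, November 25, 2023, skipping weekends — Nov 27, Nov 28, Nov 29, Nov 30, Dec 1 — lands on Friday, December 1, 2023.
The date termination becomes effective: 78 calendar days after December 1, 2023 is February 17, 2024. That falls on a Saturday, so it rolls to the next business day, Monday, February 19, 2024.

February 19, 2024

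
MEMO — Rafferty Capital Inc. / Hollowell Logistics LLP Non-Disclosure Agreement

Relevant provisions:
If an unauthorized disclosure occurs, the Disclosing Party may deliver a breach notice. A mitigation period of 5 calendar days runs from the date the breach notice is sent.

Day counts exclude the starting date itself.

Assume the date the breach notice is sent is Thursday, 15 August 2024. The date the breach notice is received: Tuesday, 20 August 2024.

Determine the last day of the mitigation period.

Adding 5 calendar days to 15 August 2024 gives 20 August 2024, which is the last day of the mitigation period.

20 August 2024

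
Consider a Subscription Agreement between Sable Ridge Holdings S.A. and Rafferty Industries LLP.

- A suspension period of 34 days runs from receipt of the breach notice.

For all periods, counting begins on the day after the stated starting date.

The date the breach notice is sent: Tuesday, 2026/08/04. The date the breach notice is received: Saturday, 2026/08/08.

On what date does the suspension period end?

Adding 34 calendar days to 2026/08/08 gives 2026/09/11, which is the last day of the suspension period.

2026/09/11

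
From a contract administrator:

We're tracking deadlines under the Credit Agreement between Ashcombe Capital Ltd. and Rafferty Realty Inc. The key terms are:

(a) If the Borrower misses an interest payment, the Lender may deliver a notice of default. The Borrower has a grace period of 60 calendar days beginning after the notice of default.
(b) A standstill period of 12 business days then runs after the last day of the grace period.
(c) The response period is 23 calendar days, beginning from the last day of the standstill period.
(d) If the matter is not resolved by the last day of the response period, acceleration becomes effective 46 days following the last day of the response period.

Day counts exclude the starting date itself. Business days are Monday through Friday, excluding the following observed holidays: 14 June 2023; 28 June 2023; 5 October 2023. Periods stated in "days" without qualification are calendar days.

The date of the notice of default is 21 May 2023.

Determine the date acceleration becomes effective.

15 October 2023

The last day of the grace period: 21 May 2023 + 60 days = 20 July 2023.
The last day of the standstill period: 12 business days after Thursday, 20 July 2023, skipping weekends — Jul 21, Jul 24, Jul 25, Jul 26, …, Aug 3, Aug 4, Aug 7 — lands on Monday, 7 August 2023.
Adding 23 calendar days to 7 August 2023 gives 30 August 2023, which is the last day of the response period.
The date acceleration becomes effective: 46 calendar days after 30 August 2023 is 15 October 2023.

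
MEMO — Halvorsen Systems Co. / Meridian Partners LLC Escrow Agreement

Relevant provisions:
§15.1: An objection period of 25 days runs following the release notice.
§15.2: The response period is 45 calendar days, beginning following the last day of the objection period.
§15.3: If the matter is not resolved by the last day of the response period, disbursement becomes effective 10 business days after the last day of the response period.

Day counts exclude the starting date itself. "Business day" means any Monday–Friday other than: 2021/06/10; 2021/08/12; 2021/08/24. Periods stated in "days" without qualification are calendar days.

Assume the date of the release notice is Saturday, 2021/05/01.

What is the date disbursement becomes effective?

2021/07/23

The last day of the objection period: 25 calendar days after 2021/05/01 is 2021/05/26.
Adding 45 calendar days to 2021/05/26 gives 2021/07/10, which is the last day of the response period.
The date disbursement becomes effective: counting 10 business days from Saturday, 2021/07/10 (Jul 12, Jul 13, Jul 14, Jul 15, Jul 16, Jul 19, Jul 20, Jul 21, Jul 22, Jul 23, skipping weekends) reaches Friday, 2021/07/23.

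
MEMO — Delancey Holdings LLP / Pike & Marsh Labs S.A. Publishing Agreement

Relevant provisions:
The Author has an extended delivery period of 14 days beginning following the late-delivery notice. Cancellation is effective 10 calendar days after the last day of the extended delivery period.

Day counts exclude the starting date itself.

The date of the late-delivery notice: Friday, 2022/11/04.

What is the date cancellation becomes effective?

2022/11/28

Adding 14 calendar days to 2022/11/04 gives 2022/11/18, which is the last day of the extended delivery period.
The date cancellation becomes effective: 2022/11/18 + 10 days = 2022/11/28.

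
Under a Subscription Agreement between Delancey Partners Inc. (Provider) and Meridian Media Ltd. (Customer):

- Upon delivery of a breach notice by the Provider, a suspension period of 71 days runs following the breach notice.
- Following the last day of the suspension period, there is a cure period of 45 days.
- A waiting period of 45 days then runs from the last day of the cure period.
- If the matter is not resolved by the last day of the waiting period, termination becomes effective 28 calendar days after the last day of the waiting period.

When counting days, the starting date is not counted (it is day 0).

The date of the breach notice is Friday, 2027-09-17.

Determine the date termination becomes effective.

2028-03-24

The last day of the suspension period: 71 calendar days after 2027-09-17 is 2027-11-27.
The last day of the cure period: 2027-11-27 + 45 days = 2028-01-11.
Adding 45 calendar days to 2028-01-11 gives 2028-02-25, which is the last day of the waiting period.
The date termination becomes effective: 28 calendar days after 2028-02-25 is 2028-03-24.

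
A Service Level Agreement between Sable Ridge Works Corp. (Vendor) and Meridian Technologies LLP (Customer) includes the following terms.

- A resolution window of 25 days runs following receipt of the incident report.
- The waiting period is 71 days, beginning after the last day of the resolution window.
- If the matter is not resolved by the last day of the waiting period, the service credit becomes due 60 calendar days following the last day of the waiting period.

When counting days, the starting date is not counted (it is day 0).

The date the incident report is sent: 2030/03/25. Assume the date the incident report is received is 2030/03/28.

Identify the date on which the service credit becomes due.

The last day of the resolution window: 2030/03/28 + 25 days = 2030/04/22.
Adding 71 calendar days to 2030/04/22 gives 2030/07/02, which is the last day of the waiting period.
Adding 60 calendar days to 2030/07/02 gives 2030/08/31, which is the date on which the service credit becomes due.

2030/08/31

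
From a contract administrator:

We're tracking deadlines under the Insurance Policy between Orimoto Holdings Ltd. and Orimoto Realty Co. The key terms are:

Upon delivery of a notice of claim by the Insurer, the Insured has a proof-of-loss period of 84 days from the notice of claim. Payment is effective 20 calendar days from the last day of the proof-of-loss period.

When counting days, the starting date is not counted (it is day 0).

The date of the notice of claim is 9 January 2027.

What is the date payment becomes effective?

23 April 2027

Adding 84 calendar days to 9 January 2027 gives 3 April 2027, which is the last day of the proof-of-loss period.
The date payment becomes effective: 3 April 2027 + 20 days = 23 April 2027.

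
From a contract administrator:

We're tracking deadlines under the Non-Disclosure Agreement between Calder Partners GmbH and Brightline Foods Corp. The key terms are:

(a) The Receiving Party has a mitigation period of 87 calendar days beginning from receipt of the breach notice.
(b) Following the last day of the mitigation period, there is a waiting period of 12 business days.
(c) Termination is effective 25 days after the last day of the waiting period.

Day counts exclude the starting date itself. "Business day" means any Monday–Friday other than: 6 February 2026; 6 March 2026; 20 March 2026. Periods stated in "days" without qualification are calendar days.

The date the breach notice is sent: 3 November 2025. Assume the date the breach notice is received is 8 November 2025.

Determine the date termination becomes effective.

17 March 2026

The last day of the mitigation period: 87 calendar days after 8 November 2025 is 3 February 2026.
From Tuesday, 3 February 2026, 12 business days (Feb 4, Feb 5, Feb 9, Feb 10, …, Feb 18, Feb 19, Feb 20, skipping weekends and the listed holiday on Feb 6) brings us to Friday, 20 February 2026, which is the last day of the waiting period.
The date termination becomes effective: 20 February 2026 + 25 days = 17 March 2026.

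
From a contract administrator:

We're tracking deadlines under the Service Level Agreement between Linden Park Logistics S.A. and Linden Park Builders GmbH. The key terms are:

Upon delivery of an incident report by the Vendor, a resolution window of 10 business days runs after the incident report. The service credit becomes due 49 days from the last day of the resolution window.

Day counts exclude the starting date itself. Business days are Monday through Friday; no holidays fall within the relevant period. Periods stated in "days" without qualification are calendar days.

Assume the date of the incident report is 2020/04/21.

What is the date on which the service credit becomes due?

From Tuesday, 2020/04/21, 10 business days (Apr 22, Apr 23, Apr 24, Apr 27, Apr 28, Apr 29, Apr 30, May 1, May 4, May 5, skipping weekends) brings us to Tuesday, 2020/05/05, which is the last day of the resolution window.
Adding 49 calendar days to 2020/05/05 gives 2020/06/23, which is the date on which the service credit becomes due.

2020/06/23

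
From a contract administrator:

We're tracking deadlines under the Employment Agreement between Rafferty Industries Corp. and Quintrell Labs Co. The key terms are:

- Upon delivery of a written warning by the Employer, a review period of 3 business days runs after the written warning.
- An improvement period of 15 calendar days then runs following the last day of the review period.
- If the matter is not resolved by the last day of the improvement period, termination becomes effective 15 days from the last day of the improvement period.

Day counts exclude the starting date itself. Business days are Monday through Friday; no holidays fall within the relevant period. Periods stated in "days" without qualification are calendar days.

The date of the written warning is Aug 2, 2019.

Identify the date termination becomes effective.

Sep 6, 2019

The last day of the review period: counting 3 business days from Friday, Aug 2, 2019 (Aug 5, Aug 6, Aug 7, skipping weekends) reaches Wednesday, Aug 7, 2019.
The last day of the improvement period: 15 calendar days after Aug 7, 2019 is Aug 22, 2019.
The date termination becomes effective: Aug 22, 2019 + 15 days = Sep 6, 2019.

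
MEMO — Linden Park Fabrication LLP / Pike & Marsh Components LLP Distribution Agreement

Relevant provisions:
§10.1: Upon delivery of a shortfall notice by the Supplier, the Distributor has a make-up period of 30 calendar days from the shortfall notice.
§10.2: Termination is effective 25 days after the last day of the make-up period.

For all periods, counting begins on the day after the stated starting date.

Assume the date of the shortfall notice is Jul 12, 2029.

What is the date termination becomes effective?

Adding 30 calendar days to Jul 12, 2029 gives Aug 11, 2029, which is the last day of the make-up period.
The date termination becomes effective: 25 calendar days after Aug 11, 2029 is Sep 5, 2029.

Sep 5, 2029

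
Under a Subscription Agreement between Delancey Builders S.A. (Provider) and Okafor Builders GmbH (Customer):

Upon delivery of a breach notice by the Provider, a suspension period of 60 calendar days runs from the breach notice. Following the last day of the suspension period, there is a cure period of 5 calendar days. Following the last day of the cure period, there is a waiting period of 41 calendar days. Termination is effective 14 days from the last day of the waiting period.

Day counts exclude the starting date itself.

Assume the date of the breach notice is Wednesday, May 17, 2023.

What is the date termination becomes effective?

The last day of the suspension period: 60 calendar days after May 17, 2023 is July 16, 2023.
The last day of the cure period: July 16, 2023 + 5 days = July 21, 2023.
Adding 41 calendar days to July 21, 2023 gives August 31, 2023, which is the last day of the waiting period.
Adding 14 calendar days to August 31, 2023 gives September 14, 2023, which is the date termination becomes effective.

September 14, 2023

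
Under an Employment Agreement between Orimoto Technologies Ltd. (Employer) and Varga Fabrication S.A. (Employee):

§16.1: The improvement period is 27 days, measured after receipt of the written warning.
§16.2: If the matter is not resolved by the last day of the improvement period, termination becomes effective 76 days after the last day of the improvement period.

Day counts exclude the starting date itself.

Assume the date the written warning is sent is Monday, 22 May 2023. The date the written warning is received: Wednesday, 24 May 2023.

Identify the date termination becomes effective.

The last day of the improvement period: 27 calendar days after 24 May 2023 is 20 June 2023.
The date termination becomes effective: 76 calendar days after 20 June 2023 is 4 September 2023.

4 September 2023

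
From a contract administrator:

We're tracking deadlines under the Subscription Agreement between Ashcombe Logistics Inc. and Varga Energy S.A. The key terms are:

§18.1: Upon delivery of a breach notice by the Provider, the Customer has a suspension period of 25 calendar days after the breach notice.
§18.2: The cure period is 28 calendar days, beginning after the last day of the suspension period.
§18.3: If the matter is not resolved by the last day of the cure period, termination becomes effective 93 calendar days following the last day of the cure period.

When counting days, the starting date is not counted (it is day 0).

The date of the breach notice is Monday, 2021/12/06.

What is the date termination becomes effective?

2022/05/01

The last day of the suspension period: 25 calendar days after 2021/12/06 is 2021/12/31.
The last day of the cure period: 28 calendar days after 2021/12/31 is 2022/01/28.
Adding 93 calendar days to 2022/01/28 gives 2022/05/01, which is the date termination becomes effective.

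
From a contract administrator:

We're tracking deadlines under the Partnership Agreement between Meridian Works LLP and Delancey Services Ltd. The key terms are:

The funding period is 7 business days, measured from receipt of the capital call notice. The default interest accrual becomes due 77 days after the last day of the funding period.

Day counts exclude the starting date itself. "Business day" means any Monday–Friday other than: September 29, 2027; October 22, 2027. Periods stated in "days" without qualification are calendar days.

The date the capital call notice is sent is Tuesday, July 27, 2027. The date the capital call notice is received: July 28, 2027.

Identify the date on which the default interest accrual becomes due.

The last day of the funding period: 7 business days after Wednesday, July 28, 2027, skipping weekends — Jul 29, Jul 30, Aug 2, Aug 3, Aug 4, Aug 5, Aug 6 — lands on Friday, August 6, 2027.
The date on which the default interest accrual becomes due: August 6, 2027 + 77 days = October 22, 2027.

October 22, 2027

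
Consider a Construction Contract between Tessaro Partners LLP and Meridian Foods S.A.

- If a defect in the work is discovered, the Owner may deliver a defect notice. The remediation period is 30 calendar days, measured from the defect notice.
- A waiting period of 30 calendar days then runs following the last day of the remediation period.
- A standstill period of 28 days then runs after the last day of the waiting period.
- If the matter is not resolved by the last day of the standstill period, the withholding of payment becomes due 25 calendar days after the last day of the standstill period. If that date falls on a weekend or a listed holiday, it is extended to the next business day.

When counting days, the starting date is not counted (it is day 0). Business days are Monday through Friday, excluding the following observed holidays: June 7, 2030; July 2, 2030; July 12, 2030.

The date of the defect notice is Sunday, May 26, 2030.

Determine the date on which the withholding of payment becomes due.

Adding 30 calendar days to May 26, 2030 gives June 25, 2030, which is the last day of the remediation period.
The last day of the waiting period: June 25, 2030 + 30 days = July 25, 2030.
The last day of the standstill period: 28 calendar days after July 25, 2030 is August 22, 2030.
The date on which the withholding of payment becomes due: 25 calendar days after August 22, 2030 is September 16, 2030. September 16, 2030 is a Monday and is not a listed holiday, so no roll-forward applies.

September 16, 2030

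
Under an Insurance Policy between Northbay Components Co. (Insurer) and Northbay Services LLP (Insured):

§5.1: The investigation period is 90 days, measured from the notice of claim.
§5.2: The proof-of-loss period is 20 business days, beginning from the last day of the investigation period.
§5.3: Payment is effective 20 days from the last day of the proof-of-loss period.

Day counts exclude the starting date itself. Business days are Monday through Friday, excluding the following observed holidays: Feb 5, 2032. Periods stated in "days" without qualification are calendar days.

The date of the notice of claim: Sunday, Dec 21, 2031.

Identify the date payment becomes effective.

May 6, 2032

The last day of the investigation period: 90 calendar days after Dec 21, 2031 is Mar 20, 2032.
The last day of the proof-of-loss period: 20 business days after Saturday, Mar 20, 2032, skipping weekends — Mar 22, Mar 23, Mar 24, Mar 25, …, Apr 14, Apr 15, Apr 16 — lands on Friday, Apr 16, 2032.
Adding 20 calendar days to Apr 16, 2032 gives May 6, 2032, which is the date payment becomes effective.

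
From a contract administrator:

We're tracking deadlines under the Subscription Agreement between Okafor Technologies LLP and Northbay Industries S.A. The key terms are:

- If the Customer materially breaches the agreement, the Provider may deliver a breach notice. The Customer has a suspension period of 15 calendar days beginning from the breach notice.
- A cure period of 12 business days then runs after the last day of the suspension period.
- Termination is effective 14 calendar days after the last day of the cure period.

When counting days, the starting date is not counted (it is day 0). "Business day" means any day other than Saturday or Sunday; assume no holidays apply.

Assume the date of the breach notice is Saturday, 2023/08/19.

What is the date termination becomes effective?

The last day of the suspension period: 2023/08/19 + 15 days = 2023/09/03.
The last day of the cure period: counting 12 business days from Sunday, 2023/09/03 (Sep 4, Sep 5, Sep 6, Sep 7, …, Sep 15, Sep 18, Sep 19, skipping weekends) reaches Tuesday, 2023/09/19.
The date termination becomes effective: 2023/09/19 + 14 days = 2023/10/03.

2023/10/03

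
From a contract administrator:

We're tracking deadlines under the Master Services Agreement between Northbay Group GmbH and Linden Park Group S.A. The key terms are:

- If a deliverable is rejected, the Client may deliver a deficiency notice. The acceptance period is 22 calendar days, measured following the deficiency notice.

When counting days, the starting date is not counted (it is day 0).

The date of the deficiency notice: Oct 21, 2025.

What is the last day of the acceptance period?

Adding 22 calendar days to Oct 21, 2025 gives Nov 12, 2025, which is the last day of the acceptance period.

Nov 12, 2025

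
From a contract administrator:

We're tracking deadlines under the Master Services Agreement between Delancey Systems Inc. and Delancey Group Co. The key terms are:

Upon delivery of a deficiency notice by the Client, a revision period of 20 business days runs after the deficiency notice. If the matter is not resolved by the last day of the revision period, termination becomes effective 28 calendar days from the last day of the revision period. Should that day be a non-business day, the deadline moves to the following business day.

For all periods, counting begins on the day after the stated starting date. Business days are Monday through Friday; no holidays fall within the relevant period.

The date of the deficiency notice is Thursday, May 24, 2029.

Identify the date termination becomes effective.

From Thursday, May 24, 2029, 20 business days (May 25, May 28, May 29, May 30, …, Jun 19, Jun 20, Jun 21, skipping weekends) brings us to Thursday, Jun 21, 2029, which is the last day of the revision period.
The date termination becomes effective: 28 calendar days after Jun 21, 2029 is Jul 19, 2029. Jul 19, 2029 is a Thursday, so no roll-forward applies.

Jul 19, 2029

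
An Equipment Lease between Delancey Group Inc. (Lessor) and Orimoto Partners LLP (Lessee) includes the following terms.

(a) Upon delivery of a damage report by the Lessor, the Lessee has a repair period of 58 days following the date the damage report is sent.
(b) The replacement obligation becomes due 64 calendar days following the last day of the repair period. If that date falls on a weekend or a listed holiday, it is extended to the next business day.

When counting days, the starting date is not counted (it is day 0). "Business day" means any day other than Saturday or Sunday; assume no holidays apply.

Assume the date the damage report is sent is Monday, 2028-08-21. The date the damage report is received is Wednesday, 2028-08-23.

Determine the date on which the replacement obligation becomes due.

2028-12-21

Adding 58 calendar days to 2028-08-21 gives 2028-10-18, which is the last day of the repair period.
The date on which the replacement obligation becomes due: 2028-10-18 + 64 days = 2028-12-21. 2028-12-21 is a Thursday, so no roll-forward applies.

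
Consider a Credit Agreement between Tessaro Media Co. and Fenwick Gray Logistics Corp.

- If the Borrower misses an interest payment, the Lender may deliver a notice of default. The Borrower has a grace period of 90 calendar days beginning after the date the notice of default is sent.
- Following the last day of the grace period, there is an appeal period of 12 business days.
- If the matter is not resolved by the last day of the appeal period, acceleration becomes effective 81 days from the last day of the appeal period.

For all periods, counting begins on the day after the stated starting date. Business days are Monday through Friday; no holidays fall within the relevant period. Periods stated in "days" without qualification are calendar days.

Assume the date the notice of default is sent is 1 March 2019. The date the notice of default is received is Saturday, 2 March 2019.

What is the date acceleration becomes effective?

6 September 2019

Adding 90 calendar days to 1 March 2019 gives 30 May 2019, which is the last day of the grace period.
The last day of the appeal period: 12 business days after Thursday, 30 May 2019, skipping weekends — May 31, Jun 3, Jun 4, Jun 5, …, Jun 13, Jun 14, Jun 17 — lands on Monday, 17 June 2019.
Adding 81 calendar days to 17 June 2019 gives 6 September 2019, which is the date acceleration becomes effective.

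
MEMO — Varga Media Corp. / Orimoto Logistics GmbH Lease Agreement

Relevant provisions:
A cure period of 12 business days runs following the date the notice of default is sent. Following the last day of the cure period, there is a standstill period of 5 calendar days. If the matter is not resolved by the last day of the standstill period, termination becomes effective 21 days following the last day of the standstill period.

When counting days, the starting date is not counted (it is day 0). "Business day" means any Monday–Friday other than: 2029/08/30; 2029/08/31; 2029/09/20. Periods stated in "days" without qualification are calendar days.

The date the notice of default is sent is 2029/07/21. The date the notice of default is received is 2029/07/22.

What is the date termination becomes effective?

From Saturday, 2029/07/21, 12 business days (Jul 23, Jul 24, Jul 25, Jul 26, …, Aug 3, Aug 6, Aug 7, skipping weekends) brings us to Tuesday, 2029/08/07, which is the last day of the cure period.
The last day of the standstill period: 2029/08/07 + 5 days = 2029/08/12.
The date termination becomes effective: 21 calendar days after 2029/08/12 is 2029/09/02.

2029/09/02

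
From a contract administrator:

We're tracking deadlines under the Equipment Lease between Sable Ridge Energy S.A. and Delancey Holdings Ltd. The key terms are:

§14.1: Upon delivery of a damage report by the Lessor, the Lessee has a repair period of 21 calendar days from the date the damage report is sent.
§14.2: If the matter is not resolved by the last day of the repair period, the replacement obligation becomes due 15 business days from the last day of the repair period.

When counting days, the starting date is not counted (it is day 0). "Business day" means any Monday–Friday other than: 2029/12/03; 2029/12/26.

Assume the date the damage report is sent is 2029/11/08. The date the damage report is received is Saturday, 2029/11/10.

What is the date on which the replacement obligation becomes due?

2029/12/21

The last day of the repair period: 2029/11/08 + 21 days = 2029/11/29.
The date on which the replacement obligation becomes due: 15 business days after Thursday, 2029/11/29, skipping weekends and the listed holiday on Dec 3 — Nov 30, Dec 4, Dec 5, Dec 6, …, Dec 19, Dec 20, Dec 21 — lands on Friday, 2029/12/21.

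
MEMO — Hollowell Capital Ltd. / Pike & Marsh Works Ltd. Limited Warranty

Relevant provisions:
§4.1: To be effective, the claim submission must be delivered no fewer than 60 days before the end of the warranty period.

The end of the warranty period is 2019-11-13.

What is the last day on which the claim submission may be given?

2019-11-13 minus 60 days is 2019-09-14.

2019-09-14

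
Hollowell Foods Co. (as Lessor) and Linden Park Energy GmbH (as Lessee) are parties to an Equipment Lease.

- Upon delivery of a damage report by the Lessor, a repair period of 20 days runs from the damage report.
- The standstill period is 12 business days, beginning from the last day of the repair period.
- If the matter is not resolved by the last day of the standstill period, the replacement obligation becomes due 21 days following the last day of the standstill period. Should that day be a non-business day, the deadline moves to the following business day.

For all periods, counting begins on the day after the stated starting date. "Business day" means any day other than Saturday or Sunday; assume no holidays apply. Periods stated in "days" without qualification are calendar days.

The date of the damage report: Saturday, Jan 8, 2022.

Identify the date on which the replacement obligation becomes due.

The last day of the repair period: 20 calendar days after Jan 8, 2022 is Jan 28, 2022.
The last day of the standstill period: 12 business days after Friday, Jan 28, 2022, skipping weekends — Jan 31, Feb 1, Feb 2, Feb 3, …, Feb 11, Feb 14, Feb 15 — lands on Tuesday, Feb 15, 2022.
Adding 21 calendar days to Feb 15, 2022 gives Mar 8, 2022, which is the date on which the replacement obligation becomes due. Mar 8, 2022 is a Tuesday, so no roll-forward applies.

Mar 8, 2022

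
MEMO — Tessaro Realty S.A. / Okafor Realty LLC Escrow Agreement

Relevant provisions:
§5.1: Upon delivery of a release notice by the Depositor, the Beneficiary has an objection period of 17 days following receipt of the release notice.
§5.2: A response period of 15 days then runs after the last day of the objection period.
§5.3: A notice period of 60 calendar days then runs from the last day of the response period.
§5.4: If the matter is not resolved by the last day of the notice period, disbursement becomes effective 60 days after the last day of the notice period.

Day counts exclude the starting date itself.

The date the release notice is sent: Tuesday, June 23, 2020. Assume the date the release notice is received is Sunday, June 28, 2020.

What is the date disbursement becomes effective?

Adding 17 calendar days to June 28, 2020 gives July 15, 2020, which is the last day of the objection period.
Adding 15 calendar days to July 15, 2020 gives July 30, 2020, which is the last day of the response period.
The last day of the notice period: 60 calendar days after July 30, 2020 is September 28, 2020.
The date disbursement becomes effective: 60 calendar days after September 28, 2020 is November 27, 2020.

November 27, 2020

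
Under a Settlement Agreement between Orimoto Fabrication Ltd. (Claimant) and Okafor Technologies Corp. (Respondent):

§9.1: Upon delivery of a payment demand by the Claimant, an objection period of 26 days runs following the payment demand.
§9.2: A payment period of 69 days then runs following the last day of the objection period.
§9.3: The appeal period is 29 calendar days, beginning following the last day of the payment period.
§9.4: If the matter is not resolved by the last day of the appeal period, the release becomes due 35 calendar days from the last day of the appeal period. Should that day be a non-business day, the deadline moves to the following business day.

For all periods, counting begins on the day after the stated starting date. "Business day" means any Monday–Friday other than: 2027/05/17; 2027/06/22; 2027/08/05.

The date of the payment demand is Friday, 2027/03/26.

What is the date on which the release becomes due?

The last day of the objection period: 26 calendar days after 2027/03/26 is 2027/04/21.
The last day of the payment period: 2027/04/21 + 69 days = 2027/06/29.
The last day of the appeal period: 29 calendar days after 2027/06/29 is 2027/07/28.
Adding 35 calendar days to 2027/07/28 gives 2027/09/01, which is the date on which the release becomes due. 2027/09/01 is a Wednesday and is not a listed holiday, so no roll-forward applies.

2027/09/01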